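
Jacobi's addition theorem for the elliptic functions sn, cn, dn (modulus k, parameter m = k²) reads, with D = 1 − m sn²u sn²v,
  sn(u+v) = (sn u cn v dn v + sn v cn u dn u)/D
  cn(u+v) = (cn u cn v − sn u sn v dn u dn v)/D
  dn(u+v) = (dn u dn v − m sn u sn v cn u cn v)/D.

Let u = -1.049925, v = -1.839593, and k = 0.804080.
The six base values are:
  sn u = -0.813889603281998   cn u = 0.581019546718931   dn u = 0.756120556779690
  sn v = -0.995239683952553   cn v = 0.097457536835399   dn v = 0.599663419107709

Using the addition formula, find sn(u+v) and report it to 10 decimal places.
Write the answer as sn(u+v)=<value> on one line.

sn(u+v)=-0.8419699991

m = k² = 0.6465446464
D = 1 − m·sn²u·sn²v = 0.5757861037937501
sn(u+v) = (sn u·cn v·dn v + sn v·cn u·dn u)/D = -0.4847946253082715/0.5757861037937501 = -0.8419699991264946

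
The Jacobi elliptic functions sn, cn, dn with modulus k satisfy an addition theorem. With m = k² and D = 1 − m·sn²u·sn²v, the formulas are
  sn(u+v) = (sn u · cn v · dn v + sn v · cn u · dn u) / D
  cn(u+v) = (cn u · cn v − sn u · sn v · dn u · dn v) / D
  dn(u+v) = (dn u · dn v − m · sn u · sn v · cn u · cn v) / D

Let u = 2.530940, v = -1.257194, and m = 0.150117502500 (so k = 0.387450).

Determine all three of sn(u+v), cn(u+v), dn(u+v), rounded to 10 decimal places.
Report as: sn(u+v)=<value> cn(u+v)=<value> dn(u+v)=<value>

sn(u+v)=0.9446101404 cn(u+v)=0.3281945803 dn(u+v)=0.9306190984

sn u = 0.6673403929108757, cn u = -0.7447528449019568, dn u = 0.9659949228950815
sn v = -0.9394406847661361, cn v = 0.3427115402289997, dn v = 0.9314043044137842
m = k² = 0.1501175025
D = 1 − m·sn²u·sn²v = 0.9409982511307962
sn(u+v) = (sn u·cn v·dn v + sn v·cn u·dn u)/D = 0.8888764901610247/0.9409982511307962 = 0.9446101404469808
cn(u+v) = (cn u·cn v − sn u·sn v·dn u·dn v)/D = 0.308830526130813/0.9409982511307962 = 0.3281945803402842
dn(u+v) = (dn u·dn v − m·sn u·sn v·cn u·cn v)/D = 0.8757109440480812/0.9409982511307962 = 0.9306190983838075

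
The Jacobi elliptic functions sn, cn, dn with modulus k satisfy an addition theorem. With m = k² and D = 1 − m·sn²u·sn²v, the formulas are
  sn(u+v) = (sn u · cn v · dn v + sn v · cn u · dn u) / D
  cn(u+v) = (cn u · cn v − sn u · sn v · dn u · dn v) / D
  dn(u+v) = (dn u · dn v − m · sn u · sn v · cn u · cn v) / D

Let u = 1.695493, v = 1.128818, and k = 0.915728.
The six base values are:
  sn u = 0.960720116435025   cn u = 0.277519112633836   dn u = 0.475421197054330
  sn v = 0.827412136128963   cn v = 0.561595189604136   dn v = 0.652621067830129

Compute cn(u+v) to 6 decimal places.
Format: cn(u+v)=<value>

cn(u+v)=-0.193104

m = k² = 0.838557769984
D = 1 − m·sn²u·sn²v = 0.4701285381630704
cn(u+v) = (cn u·cn v − sn u·sn v·dn u·dn v)/D = -0.09078369938421798/0.4701285381630704 = -0.1931039960665575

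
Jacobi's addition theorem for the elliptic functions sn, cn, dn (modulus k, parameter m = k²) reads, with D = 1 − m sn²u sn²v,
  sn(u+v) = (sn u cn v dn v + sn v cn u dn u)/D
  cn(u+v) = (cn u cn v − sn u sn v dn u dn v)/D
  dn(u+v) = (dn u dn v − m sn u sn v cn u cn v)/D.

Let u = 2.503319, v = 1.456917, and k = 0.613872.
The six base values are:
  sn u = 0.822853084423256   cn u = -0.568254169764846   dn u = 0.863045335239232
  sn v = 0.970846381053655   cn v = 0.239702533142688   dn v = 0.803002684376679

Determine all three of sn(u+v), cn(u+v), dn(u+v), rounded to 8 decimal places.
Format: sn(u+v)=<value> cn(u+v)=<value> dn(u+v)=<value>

m = k² = 0.376838832384
D = 1 − m·sn²u·sn²v = 0.7595076398632085
sn(u+v) = (sn u·cn v·dn v + sn v·cn u·dn u)/D = -0.3177471026746448/0.7595076398632085 = -0.4183593238533754
cn(u+v) = (cn u·cn v − sn u·sn v·dn u·dn v)/D = -0.6898468190493088/0.7595076398632085 = -0.9082816061910241
dn(u+v) = (dn u·dn v − m·sn u·sn v·cn u·cn v)/D = 0.7340333729456308/0.7595076398632085 = 0.9664594987850738

sn(u+v)=-0.41835932 cn(u+v)=-0.90828161 dn(u+v)=0.96645950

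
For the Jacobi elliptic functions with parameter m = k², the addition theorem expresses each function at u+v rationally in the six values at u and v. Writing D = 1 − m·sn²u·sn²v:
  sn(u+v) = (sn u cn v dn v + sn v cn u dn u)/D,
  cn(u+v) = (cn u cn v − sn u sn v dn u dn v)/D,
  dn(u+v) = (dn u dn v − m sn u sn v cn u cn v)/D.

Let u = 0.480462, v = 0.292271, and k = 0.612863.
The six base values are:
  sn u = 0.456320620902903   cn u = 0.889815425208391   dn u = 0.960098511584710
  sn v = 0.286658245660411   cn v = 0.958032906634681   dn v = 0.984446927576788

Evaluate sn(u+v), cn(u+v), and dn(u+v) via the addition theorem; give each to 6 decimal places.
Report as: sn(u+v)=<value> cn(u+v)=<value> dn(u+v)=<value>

m = k² = 0.375601056769
D = 1 − m·sn²u·sn²v = 0.9935731839087406
sn(u+v) = (sn u·cn v·dn v + sn v·cn u·dn u)/D = 0.6752659707133805/0.9935731839087406 = 0.6796338524927455
cn(u+v) = (cn u·cn v − sn u·sn v·dn u·dn v)/D = 0.728837115259005/0.9935731839087406 = 0.7335515159454509
dn(u+v) = (dn u·dn v − m·sn u·sn v·cn u·cn v)/D = 0.9032826524585918/0.9935731839087406 = 0.9091254344295569

sn(u+v)=0.679634 cn(u+v)=0.733552 dn(u+v)=0.909125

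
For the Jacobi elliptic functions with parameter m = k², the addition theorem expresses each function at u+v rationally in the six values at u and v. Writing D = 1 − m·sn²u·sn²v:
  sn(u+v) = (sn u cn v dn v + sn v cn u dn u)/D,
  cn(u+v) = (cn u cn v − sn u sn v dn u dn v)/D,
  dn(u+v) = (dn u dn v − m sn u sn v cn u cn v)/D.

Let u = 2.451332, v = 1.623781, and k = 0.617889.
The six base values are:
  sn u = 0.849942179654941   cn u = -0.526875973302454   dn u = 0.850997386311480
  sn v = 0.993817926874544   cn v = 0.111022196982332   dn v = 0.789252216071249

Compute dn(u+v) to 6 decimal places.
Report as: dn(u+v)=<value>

dn(u+v)=0.949037

m = k² = 0.381786816321
D = 1 − m·sn²u·sn²v = 0.7275960850186671
dn(u+v) = (dn u·dn v − m·sn u·sn v·cn u·cn v)/D = 0.6905156407730212/0.7275960850186671 = 0.9490370481519365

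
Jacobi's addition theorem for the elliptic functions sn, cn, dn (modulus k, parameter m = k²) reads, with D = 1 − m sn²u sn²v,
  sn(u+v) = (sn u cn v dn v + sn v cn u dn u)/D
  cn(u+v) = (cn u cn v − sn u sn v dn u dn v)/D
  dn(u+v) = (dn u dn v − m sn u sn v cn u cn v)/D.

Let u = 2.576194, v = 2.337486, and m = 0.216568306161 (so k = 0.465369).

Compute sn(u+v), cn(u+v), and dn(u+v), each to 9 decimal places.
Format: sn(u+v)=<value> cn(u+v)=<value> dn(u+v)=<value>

sn u = 0.6786291004846616, cn u = -0.734481139291799, dn u = 0.9488214706808925
sn v = 0.8245042747296665, cn v = -0.5658557245027274, dn v = 0.9234583286371941
m = k² = 0.216568306161
D = 1 − m·sn²u·sn²v = 0.9321975041653287
sn(u+v) = (sn u·cn v·dn v + sn v·cn u·dn u)/D = -0.9292036878927852/0.9321975041653287 = -0.9967884313579834
cn(u+v) = (cn u·cn v − sn u·sn v·dn u·dn v)/D = -0.07465047339779829/0.9321975041653287 = -0.08008010433866035
dn(u+v) = (dn u·dn v − m·sn u·sn v·cn u·cn v)/D = 0.8258346623496279/0.9321975041653287 = 0.8859009583908552

sn(u+v)=-0.996788431 cn(u+v)=-0.080080104 dn(u+v)=0.885900958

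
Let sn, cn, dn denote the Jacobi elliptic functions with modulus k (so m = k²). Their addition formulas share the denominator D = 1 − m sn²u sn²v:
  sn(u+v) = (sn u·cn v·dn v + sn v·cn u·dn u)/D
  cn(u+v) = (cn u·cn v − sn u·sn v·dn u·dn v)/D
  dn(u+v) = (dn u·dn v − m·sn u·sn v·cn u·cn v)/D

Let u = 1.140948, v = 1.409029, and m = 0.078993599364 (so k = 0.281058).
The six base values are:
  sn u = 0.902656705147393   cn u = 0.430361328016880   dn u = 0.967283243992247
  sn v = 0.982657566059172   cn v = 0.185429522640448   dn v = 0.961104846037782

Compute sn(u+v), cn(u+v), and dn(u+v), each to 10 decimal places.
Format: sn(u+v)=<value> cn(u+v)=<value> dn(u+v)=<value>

sn(u+v)=0.6076994907 cn(u+v)=-0.7941670662 dn(u+v)=0.9853059265

m = k² = 0.078993599364
D = 1 − m·sn²u·sn²v = 0.9378499427714652
sn(u+v) = (sn u·cn v·dn v + sn v·cn u·dn u)/D = 0.5699309325957369/0.9378499427714652 = 0.6076994907218514
cn(u+v) = (cn u·cn v − sn u·sn v·dn u·dn v)/D = -0.7448095375510401/0.9378499427714652 = -0.7941670661620276
dn(u+v) = (dn u·dn v − m·sn u·sn v·cn u·cn v)/D = 0.9240691067516084/0.9378499427714652 = 0.9853059264692892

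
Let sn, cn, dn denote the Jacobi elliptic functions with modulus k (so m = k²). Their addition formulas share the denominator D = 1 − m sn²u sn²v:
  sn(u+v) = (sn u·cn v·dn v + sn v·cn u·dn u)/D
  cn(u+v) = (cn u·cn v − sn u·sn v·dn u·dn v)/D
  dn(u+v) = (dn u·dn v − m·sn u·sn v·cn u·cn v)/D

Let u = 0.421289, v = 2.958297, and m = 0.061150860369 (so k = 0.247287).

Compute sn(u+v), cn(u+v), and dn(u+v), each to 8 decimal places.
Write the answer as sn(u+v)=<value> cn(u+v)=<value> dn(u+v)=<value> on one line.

sn(u+v)=-0.18706391 cn(u+v)=-0.98234775 dn(u+v)=0.99892950

sn u = 0.4082661268887402, cn u = 0.9128629522744732, dn u = 0.9948905966767568
sn v = 0.230821093134308, cn v = -0.9729962091212294, dn v = 0.9983696617011166
m = k² = 0.061150860369
D = 1 − m·sn²u·sn²v = 0.9994569494520679
sn(u+v) = (sn u·cn v·dn v + sn v·cn u·dn u)/D = -0.1869623236721179/0.9994569494520679 = -0.1870639088303065
cn(u+v) = (cn u·cn v − sn u·sn v·dn u·dn v)/D = -0.9818142814886915/0.9994569494520679 = -0.9823477459704006
dn(u+v) = (dn u·dn v − m·sn u·sn v·cn u·cn v)/D = 0.9983870346506386/0.9994569494520679 = 0.9989295038650581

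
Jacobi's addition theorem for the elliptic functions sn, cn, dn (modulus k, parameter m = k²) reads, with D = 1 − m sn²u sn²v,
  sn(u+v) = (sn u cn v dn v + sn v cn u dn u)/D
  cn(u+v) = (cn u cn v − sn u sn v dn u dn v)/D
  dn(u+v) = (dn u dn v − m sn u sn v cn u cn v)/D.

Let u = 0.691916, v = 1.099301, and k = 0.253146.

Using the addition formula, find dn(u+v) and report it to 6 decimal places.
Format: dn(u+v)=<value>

sn u = 0.6355377519169774, cn u = 0.7720697934049191, dn u = 0.9869733482259457
sn v = 0.8857828130052456, cn v = 0.464099998044079, dn v = 0.9745357056372557
m = k² = 0.064082897316
D = 1 − m·sn²u·sn²v = 0.9796914299944128
dn(u+v) = (dn u·dn v − m·sn u·sn v·cn u·cn v)/D = 0.9489143302969371/0.9796914299944128 = 0.9685849046391564

dn(u+v)=0.968585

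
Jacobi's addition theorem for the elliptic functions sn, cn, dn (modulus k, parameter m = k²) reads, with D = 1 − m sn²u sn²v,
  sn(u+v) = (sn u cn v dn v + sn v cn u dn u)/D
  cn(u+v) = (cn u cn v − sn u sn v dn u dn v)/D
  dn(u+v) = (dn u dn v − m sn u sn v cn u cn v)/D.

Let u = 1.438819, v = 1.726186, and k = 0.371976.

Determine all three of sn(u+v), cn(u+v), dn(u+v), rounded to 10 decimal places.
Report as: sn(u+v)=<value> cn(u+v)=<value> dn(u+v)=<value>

sn(u+v)=0.0944674149 cn(u+v)=-0.9955279542 dn(u+v)=0.9993824132

sn u = 0.9842987460454472, cn u = 0.1765105621014231, dn u = 0.9305615444741705
sn v = 0.9959999264546846, cn v = -0.0893540514037434, dn v = 0.9288372252409181
m = k² = 0.138366144576
D = 1 − m·sn²u·sn²v = 0.8670151045057212
sn(u+v) = (sn u·cn v·dn v + sn v·cn u·dn u)/D = 0.08190467563835679/0.8670151045057212 = 0.09446741494203845
cn(u+v) = (cn u·cn v − sn u·sn v·dn u·dn v)/D = -0.8631377732144749/0.8670151045057212 = -0.9955279541600872
dn(u+v) = (dn u·dn v − m·sn u·sn v·cn u·cn v)/D = 0.866479647385098/0.8670151045057212 = 0.999382413157694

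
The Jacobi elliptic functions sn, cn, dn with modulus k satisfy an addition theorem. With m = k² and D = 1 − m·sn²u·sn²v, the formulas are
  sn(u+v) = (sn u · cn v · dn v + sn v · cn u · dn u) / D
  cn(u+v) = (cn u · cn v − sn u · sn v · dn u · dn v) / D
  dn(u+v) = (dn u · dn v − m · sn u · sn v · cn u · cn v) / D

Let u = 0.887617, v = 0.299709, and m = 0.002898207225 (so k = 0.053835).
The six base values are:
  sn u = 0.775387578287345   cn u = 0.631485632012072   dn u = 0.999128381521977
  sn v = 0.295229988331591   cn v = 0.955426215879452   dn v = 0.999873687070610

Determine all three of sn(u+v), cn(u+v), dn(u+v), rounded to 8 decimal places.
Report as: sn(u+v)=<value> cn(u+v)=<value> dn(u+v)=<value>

m = k² = 0.002898207225
D = 1 − m·sn²u·sn²v = 0.9998481243840933
sn(u+v) = (sn u·cn v·dn v + sn v·cn u·dn u)/D = 0.9270030407994664/0.9998481243840933 = 0.9271438513429233
cn(u+v) = (cn u·cn v − sn u·sn v·dn u·dn v)/D = 0.3746486810105329/0.9998481243840933 = 0.3747055896527451
dn(u+v) = (dn u·dn v − m·sn u·sn v·cn u·cn v)/D = 0.9986018936387288/0.9998481243840933 = 0.9987535799538233

sn(u+v)=0.92714385 cn(u+v)=0.37470559 dn(u+v)=0.99875358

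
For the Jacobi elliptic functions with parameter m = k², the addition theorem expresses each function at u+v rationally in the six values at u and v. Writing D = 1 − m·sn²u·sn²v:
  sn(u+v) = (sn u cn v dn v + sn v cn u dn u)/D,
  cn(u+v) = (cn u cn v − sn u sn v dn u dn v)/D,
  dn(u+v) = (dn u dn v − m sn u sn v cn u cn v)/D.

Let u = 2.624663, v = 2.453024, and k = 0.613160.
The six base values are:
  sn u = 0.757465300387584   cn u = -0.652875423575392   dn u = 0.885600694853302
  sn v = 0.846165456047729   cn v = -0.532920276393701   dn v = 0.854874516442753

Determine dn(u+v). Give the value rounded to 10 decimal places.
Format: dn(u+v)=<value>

dn(u+v)=0.7962094838

m = k² = 0.3759651856
D = 1 − m·sn²u·sn²v = 0.8455514983326016
dn(u+v) = (dn u·dn v − m·sn u·sn v·cn u·cn v)/D = 0.6732361220043734/0.8455514983326016 = 0.7962094837889494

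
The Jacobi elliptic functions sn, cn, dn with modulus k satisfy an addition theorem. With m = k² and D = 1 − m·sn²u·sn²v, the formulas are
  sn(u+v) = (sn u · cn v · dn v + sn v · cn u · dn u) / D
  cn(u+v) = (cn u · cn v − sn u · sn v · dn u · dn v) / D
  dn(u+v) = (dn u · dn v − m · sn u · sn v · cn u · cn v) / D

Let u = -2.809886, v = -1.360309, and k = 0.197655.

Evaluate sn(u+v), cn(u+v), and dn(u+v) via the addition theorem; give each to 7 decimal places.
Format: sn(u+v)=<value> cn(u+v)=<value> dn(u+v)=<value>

sn(u+v)=0.8370890 cn(u+v)=-0.5470667 dn(u+v)=0.9862174

sn u = -0.3548745329469249, cn u = -0.9349139350045553, dn u = 0.9975369657391128
sn v = -0.9755059743681886, cn v = 0.219972939181098, dn v = 0.9812353962169687
m = k² = 0.039067499025
D = 1 − m·sn²u·sn²v = 0.9953180675343401
sn(u+v) = (sn u·cn v·dn v + sn v·cn u·dn u)/D = 0.8331698304183313/0.9953180675343401 = 0.8370890246997205
cn(u+v) = (cn u·cn v − sn u·sn v·dn u·dn v)/D = -0.5445053619947027/0.9953180675343401 = -0.5470666912975699
dn(u+v) = (dn u·dn v − m·sn u·sn v·cn u·cn v)/D = 0.9815999658429758/0.9953180675343401 = 0.9862173689609115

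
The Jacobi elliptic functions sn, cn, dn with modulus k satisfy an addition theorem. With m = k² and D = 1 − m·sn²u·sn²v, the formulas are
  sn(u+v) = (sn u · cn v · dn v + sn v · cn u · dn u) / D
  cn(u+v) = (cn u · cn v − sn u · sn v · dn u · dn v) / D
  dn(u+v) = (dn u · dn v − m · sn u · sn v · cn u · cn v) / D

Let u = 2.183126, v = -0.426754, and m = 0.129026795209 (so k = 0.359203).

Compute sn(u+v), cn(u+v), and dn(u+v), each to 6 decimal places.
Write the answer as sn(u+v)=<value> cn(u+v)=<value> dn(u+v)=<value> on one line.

sn(u+v)=0.992546 cn(u+v)=-0.121871 dn(u+v)=0.934286

sn u = 0.8659732218738976, cn u = -0.5000903708304543, dn u = 0.95039021717694
sn v = -0.4124520687945426, cn v = 0.9109793032484887, dn v = 0.9889642997699172
m = k² = 0.129026795209
D = 1 − m·sn²u·sn²v = 0.9835397734486375
sn(u+v) = (sn u·cn v·dn v + sn v·cn u·dn u)/D = 0.9762084285776812/0.9835397734486375 = 0.9925459599409487
cn(u+v) = (cn u·cn v − sn u·sn v·dn u·dn v)/D = -0.1198648819683713/0.9835397734486375 = -0.1218709046692466
dn(u+v) = (dn u·dn v − m·sn u·sn v·cn u·cn v)/D = 0.918907044804945/0.9835397734486375 = 0.9342855974018545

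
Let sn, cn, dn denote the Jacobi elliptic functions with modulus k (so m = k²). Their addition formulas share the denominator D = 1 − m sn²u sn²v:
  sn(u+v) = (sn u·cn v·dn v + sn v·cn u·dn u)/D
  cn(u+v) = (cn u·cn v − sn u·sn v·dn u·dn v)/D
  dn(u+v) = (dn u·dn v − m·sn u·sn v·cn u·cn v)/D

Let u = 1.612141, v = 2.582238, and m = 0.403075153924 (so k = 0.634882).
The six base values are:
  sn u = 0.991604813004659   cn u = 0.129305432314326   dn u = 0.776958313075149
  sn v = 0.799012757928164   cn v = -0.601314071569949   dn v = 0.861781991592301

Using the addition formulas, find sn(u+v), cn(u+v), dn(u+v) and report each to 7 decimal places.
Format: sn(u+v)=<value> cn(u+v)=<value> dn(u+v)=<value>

sn(u+v)=-0.5804491 cn(u+v)=-0.8142966 dn(u+v)=0.9296211

m = k² = 0.403075153924
D = 1 − m·sn²u·sn²v = 0.7469707616469081
sn(u+v) = (sn u·cn v·dn v + sn v·cn u·dn u)/D = -0.4335784772725785/0.7469707616469081 = -0.5804490611073346
cn(u+v) = (cn u·cn v − sn u·sn v·dn u·dn v)/D = -0.6082557215525014/0.7469707616469081 = -0.8142965598967084
dn(u+v) = (dn u·dn v − m·sn u·sn v·cn u·cn v)/D = 0.6943998137078393/0.7469707616469081 = 0.9296211436399984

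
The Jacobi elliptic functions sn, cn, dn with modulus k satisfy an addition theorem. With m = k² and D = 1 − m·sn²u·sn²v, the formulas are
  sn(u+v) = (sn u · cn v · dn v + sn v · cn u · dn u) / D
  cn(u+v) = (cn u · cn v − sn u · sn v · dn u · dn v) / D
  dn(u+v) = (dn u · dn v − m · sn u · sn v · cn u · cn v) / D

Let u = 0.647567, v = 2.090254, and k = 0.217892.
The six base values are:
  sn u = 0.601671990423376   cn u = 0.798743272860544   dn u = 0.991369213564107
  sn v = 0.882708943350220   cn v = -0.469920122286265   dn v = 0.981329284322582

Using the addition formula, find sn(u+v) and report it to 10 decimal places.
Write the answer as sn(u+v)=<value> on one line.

sn(u+v)=0.4272351934

m = k² = 0.047476923664
D = 1 − m·sn²u·sn²v = 0.9866082537209799
sn(u+v) = (sn u·cn v·dn v + sn v·cn u·dn u)/D = 0.4215137681339515/0.9866082537209799 = 0.4272351934460491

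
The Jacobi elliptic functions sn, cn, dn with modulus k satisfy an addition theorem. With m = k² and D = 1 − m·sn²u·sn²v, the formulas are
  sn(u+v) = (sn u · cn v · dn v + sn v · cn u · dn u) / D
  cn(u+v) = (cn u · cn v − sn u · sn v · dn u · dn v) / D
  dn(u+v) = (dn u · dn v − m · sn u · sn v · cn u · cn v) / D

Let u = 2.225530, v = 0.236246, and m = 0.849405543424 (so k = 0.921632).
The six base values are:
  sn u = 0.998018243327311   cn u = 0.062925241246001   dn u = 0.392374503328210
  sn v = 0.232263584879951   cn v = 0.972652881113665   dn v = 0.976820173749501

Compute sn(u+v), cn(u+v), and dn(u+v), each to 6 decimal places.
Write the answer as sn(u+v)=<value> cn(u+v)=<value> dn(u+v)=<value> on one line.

sn(u+v)=0.999580 cn(u+v)=-0.028963 dn(u+v)=0.388982

m = k² = 0.849405543424
D = 1 − m·sn²u·sn²v = 0.9543590893716036
sn(u+v) = (sn u·cn v·dn v + sn v·cn u·dn u)/D = 0.9539587238913499/0.9543590893716036 = 0.9995804875913978
cn(u+v) = (cn u·cn v − sn u·sn v·dn u·dn v)/D = -0.0276409945150983/0.9543590893716036 = -0.02896288705470231
dn(u+v) = (dn u·dn v − m·sn u·sn v·cn u·cn v)/D = 0.3712284865643575/0.9543590893716036 = 0.3889819782706658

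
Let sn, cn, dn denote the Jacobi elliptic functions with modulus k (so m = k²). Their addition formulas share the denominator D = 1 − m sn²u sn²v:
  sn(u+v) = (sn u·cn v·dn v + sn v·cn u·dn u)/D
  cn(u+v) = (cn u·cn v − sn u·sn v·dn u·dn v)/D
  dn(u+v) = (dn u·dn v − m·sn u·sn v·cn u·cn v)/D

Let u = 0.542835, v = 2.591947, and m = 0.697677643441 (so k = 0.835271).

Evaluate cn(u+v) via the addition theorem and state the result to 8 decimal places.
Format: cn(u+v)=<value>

cn(u+v)=-0.61159639

sn u = 0.5015923325925922, cn u = 0.8651041162104838, dn u = 0.9080021394860283
sn v = 0.9568505352084118, cn v = -0.2905805452389679, dn v = 0.60102595693071
m = k² = 0.697677643441
D = 1 − m·sn²u·sn²v = 0.8392892998300199
cn(u+v) = (cn u·cn v − sn u·sn v·dn u·dn v)/D = -0.5133063047005908/0.8392892998300199 = -0.6115963885212763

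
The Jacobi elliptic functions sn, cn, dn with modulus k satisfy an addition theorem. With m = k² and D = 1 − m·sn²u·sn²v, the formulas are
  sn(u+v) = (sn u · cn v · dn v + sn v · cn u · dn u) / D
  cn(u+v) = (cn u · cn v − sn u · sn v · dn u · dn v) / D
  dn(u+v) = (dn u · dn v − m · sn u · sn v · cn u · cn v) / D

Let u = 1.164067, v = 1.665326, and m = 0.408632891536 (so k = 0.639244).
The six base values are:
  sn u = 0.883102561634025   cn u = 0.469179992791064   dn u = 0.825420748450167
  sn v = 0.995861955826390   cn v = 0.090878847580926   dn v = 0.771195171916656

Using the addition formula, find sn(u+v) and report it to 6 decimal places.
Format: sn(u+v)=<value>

sn(u+v)=0.654375

m = k² = 0.408632891536
D = 1 − m·sn²u·sn²v = 0.6839513837748628
sn(u+v) = (sn u·cn v·dn v + sn v·cn u·dn u)/D = 0.44756088982972/0.6839513837748628 = 0.6543752969100567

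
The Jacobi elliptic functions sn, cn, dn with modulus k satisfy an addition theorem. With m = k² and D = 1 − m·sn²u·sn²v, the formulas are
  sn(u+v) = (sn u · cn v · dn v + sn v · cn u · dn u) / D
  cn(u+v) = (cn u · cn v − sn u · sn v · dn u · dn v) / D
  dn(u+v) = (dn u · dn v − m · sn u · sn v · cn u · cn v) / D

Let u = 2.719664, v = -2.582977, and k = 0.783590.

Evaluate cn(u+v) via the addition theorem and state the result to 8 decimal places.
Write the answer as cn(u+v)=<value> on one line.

cn(u+v)=0.99070829

sn u = 0.8797892179828972, cn u = -0.4753639993952448, dn u = 0.7243865451703672
sn v = -0.9215849294801964, cn v = -0.388176786728652, dn v = 0.6917419908236367
m = k² = 0.6140132881
D = 1 − m·sn²u·sn²v = 0.5963492451661068
cn(u+v) = (cn u·cn v − sn u·sn v·dn u·dn v)/D = 0.5908081420322869/0.5963492451661068 = 0.9907082918629729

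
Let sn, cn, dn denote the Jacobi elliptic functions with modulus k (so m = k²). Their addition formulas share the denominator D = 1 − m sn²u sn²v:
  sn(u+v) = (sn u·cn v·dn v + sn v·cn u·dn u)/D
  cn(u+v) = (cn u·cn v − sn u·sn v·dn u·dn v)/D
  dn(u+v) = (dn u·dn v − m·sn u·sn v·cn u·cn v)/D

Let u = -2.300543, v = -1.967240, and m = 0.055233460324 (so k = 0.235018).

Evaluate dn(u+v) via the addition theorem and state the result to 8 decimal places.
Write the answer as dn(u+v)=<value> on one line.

dn(u+v)=0.97846628

sn u = -0.7709745217760997, cn u = -0.6368659880792147, dn u = 0.9834475769230966
sn v = -0.9344688331686327, cn v = -0.3560449407539083, dn v = 0.9755861699333994
m = k² = 0.055233460324
D = 1 − m·sn²u·sn²v = 0.971331039447621
dn(u+v) = (dn u·dn v − m·sn u·sn v·cn u·cn v)/D = 0.9504146675548273/0.971331039447621 = 0.9784662787007317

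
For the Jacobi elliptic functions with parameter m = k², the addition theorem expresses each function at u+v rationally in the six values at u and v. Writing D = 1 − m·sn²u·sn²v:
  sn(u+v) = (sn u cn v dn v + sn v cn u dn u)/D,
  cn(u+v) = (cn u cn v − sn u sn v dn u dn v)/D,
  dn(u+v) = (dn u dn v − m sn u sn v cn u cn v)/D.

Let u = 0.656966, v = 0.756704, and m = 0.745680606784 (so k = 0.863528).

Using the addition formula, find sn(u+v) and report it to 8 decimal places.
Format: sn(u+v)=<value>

sn(u+v)=0.92283791

sn u = 0.5850892853751814, cn u = 0.8109688823494768, dn u = 0.8629783031471662
sn v = 0.6512823644631314, cn v = 0.7588354773857854, dn v = 0.8268649301963285
m = k² = 0.745680606784
D = 1 − m·sn²u·sn²v = 0.8917231094733661
sn(u+v) = (sn u·cn v·dn v + sn v·cn u·dn u)/D = 0.8229158906752221/0.8917231094733661 = 0.922837910033777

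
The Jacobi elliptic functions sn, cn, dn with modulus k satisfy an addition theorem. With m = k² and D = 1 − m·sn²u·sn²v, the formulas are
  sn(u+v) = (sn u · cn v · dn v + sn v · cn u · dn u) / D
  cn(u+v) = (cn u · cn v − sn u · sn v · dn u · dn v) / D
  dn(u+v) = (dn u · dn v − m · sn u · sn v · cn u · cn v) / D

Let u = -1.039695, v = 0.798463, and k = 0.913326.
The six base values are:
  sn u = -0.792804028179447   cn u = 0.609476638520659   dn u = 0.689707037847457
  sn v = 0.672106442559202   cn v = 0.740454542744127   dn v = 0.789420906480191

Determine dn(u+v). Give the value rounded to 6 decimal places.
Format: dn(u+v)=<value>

dn(u+v)=0.976286

m = k² = 0.834164382276
D = 1 − m·sn²u·sn²v = 0.7631575989993481
dn(u+v) = (dn u·dn v − m·sn u·sn v·cn u·cn v)/D = 0.7450599567155066/0.7631575989993481 = 0.9762858388521964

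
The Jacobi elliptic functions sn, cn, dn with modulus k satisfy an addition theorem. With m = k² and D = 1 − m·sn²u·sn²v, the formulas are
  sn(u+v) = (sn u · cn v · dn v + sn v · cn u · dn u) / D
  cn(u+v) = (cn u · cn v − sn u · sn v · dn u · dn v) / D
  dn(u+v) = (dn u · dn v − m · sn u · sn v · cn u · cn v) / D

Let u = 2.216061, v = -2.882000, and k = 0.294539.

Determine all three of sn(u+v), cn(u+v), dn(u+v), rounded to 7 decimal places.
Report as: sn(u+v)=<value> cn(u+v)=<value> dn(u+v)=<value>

sn u = 0.8335364860591412, cn u = -0.5524644118929102, dn u = 0.9693943105944373
sn v = -0.3247563056214356, cn v = -0.9457977278250973, dn v = 0.9954147012910916
m = k² = 0.086753222521
D = 1 − m·sn²u·sn²v = 0.9936430319286597
sn(u+v) = (sn u·cn v·dn v + sn v·cn u·dn u)/D = -0.6108169208325848/0.9936430319286597 = -0.6147247061623227
cn(u+v) = (cn u·cn v − sn u·sn v·dn u·dn v)/D = 0.7837277359676505/0.9936430319286597 = 0.7887417420383214
dn(u+v) = (dn u·dn v − m·sn u·sn v·cn u·cn v)/D = 0.9772200780155381/0.9936430319286597 = 0.983471977978606

sn(u+v)=-0.6147247 cn(u+v)=0.7887417 dn(u+v)=0.9834720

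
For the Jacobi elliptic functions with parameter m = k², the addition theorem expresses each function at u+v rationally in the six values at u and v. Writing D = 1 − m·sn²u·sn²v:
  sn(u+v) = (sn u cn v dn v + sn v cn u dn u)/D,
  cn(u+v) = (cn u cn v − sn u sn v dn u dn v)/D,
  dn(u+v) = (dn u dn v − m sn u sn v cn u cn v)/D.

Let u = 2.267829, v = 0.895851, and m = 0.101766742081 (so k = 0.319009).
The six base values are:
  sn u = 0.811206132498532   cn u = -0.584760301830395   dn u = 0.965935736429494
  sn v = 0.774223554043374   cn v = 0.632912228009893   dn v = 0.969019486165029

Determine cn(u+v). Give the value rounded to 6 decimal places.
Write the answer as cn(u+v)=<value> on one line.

cn(u+v)=-0.998031

m = k² = 0.101766742081
D = 1 − m·sn²u·sn²v = 0.9598578082634122
cn(u+v) = (cn u·cn v − sn u·sn v·dn u·dn v)/D = -0.9579679537669973/0.9598578082634122 = -0.9980311099413422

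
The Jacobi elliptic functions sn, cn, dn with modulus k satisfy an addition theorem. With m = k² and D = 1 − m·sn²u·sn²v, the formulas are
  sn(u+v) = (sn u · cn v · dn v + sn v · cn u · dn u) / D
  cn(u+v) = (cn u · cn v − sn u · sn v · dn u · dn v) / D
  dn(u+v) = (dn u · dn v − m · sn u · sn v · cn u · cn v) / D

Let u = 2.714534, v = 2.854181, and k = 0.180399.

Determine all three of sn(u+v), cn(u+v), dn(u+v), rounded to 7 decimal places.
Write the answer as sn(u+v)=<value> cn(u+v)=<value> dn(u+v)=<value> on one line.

sn u = 0.4373170489219968, cn u = -0.8993073994592482, dn u = 0.996883203804568
sn v = 0.3081867983350007, cn v = -0.9513258628524832, dn v = 0.9984533134576109
m = k² = 0.032543799201
D = 1 − m·sn²u·sn²v = 0.9994088616550721
sn(u+v) = (sn u·cn v·dn v + sn v·cn u·dn u)/D = -0.6916783828707213/0.9994088616550721 = -0.6920875023313947
cn(u+v) = (cn u·cn v − sn u·sn v·dn u·dn v)/D = 0.7213869193602217/0.9994088616550721 = 0.7218136110636123
dn(u+v) = (dn u·dn v − m·sn u·sn v·cn u·cn v)/D = 0.9915888771875873/0.9994088616550721 = 0.9921753901055725

sn(u+v)=-0.6920875 cn(u+v)=0.7218136 dn(u+v)=0.9921754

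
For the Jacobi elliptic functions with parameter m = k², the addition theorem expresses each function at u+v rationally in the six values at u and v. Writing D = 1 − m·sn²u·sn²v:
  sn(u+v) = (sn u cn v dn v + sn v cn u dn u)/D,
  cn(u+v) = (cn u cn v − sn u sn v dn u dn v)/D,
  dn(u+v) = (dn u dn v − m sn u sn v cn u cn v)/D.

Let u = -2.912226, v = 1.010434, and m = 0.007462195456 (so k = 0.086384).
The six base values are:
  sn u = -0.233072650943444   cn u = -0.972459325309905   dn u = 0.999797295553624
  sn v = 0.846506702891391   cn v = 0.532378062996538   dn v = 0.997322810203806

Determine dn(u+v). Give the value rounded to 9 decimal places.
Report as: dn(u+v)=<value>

dn(u+v)=0.996647931

m = k² = 0.007462195456
D = 1 − m·sn²u·sn²v = 0.9997095241344024
dn(u+v) = (dn u·dn v − m·sn u·sn v·cn u·cn v)/D = 0.9963584291476085/0.9997095241344024 = 0.9966479313181542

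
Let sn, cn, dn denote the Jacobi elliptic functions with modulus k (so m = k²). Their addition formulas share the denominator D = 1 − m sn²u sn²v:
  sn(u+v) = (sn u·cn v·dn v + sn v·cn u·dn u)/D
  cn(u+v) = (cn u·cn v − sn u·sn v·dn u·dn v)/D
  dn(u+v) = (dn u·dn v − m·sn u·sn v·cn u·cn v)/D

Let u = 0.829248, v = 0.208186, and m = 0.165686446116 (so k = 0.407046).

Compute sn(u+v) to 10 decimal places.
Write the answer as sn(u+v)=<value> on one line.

sn u = 0.7281146072780761, cn u = 0.6854554096863581, dn u = 0.9550712981588779
sn v = 0.2064438048473141, cn v = 0.978458458719717, dn v = 0.996463045963081
m = k² = 0.165686446116
D = 1 − m·sn²u·sn²v = 0.9962563936109728
sn(u+v) = (sn u·cn v·dn v + sn v·cn u·dn u)/D = 0.8450603156735174/0.9962563936109728 = 0.8482357765459964

sn(u+v)=0.8482357765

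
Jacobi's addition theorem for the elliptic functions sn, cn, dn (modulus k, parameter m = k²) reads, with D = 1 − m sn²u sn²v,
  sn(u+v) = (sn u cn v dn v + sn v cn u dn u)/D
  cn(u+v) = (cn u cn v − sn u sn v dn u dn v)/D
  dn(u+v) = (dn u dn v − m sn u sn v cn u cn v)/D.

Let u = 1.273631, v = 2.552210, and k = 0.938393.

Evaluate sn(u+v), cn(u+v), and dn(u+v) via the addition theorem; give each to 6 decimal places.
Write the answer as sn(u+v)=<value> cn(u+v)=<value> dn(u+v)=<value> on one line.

sn(u+v)=0.835430 cn(u+v)=-0.549597 dn(u+v)=0.620809

sn u = 0.8697106175668801, cn u = 0.4935619937671822, dn u = 0.5778678419406264
sn v = 0.9998037262729091, cn v = -0.01981183814808154, dn v = 0.3460696658530084
m = k² = 0.880581422449
D = 1 − m·sn²u·sn²v = 0.3341926806848684
sn(u+v) = (sn u·cn v·dn v + sn v·cn u·dn u)/D = 0.2791946480501106/0.3341926806848684 = 0.8354301700382872
cn(u+v) = (cn u·cn v − sn u·sn v·dn u·dn v)/D = -0.1836711635600789/0.3341926806848684 = -0.549596607513
dn(u+v) = (dn u·dn v − m·sn u·sn v·cn u·cn v)/D = 0.2074698359430078/0.3341926806848684 = 0.6208090360262687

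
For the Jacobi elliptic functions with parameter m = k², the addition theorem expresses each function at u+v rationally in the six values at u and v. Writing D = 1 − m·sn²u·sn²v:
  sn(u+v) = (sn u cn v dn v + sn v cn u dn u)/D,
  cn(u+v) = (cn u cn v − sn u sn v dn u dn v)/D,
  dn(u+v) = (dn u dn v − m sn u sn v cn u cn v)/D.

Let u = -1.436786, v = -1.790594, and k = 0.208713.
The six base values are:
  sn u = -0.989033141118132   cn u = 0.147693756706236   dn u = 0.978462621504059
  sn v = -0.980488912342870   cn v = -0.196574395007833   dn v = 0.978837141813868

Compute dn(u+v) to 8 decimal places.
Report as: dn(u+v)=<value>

dn(u+v)=0.99994404

m = k² = 0.043561116369
D = 1 − m·sn²u·sn²v = 0.9590356504000432
dn(u+v) = (dn u·dn v − m·sn u·sn v·cn u·cn v)/D = 0.958981982563216/0.9590356504000432 = 0.9999440397895482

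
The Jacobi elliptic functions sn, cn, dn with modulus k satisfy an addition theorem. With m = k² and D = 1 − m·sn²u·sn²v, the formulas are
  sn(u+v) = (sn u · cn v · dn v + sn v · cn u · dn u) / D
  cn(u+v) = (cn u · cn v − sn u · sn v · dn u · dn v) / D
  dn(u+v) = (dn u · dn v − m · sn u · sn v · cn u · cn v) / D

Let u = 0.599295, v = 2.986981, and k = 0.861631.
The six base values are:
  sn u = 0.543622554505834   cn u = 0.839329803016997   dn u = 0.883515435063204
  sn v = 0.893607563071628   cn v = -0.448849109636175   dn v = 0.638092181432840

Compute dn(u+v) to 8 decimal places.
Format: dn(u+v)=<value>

m = k² = 0.742407980161
D = 1 − m·sn²u·sn²v = 0.8248011556882627
dn(u+v) = (dn u·dn v − m·sn u·sn v·cn u·cn v)/D = 0.6996331560314986/0.8248011556882627 = 0.8482446359422028

dn(u+v)=0.84824464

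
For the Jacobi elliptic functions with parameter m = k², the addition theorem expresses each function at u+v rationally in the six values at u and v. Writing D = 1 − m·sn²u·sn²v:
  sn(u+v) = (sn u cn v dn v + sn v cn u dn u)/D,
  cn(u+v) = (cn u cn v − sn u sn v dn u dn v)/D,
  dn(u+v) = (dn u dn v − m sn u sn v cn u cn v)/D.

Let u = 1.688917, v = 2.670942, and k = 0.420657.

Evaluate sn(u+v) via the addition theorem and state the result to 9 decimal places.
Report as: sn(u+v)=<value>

sn(u+v)=-0.860004006

sn u = 0.9993173025158773, cn u = -0.03694494407074509, dn u = 0.9073528617212518
sn v = 0.5800381705552287, cn v = -0.8145892957183659, dn v = 0.9697759571347375
m = k² = 0.176952311649
D = 1 − m·sn²u·sn²v = 0.9405466675226287
sn(u+v) = (sn u·cn v·dn v + sn v·cn u·dn u)/D = -0.8088739019802336/0.9405466675226287 = -0.8600040060859317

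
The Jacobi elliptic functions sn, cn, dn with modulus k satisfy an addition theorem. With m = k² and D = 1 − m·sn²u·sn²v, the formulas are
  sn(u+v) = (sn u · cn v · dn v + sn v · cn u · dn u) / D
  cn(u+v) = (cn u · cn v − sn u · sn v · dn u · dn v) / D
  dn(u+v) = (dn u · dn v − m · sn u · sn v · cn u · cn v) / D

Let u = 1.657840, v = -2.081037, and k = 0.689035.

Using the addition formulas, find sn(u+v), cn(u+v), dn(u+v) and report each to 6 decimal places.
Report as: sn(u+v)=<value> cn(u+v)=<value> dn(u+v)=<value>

sn u = 0.9918895687592245, cn u = 0.1271026490150368, dn u = 0.730000483078505
sn v = -0.9837662497353062, cn v = -0.1794546346064409, dn v = 0.7352008031137246
m = k² = 0.474769231225
D = 1 − m·sn²u·sn²v = 0.547943155044916
sn(u+v) = (sn u·cn v·dn v + sn v·cn u·dn u)/D = -0.2221438869278033/0.547943155044916 = -0.4054141107202876
cn(u+v) = (cn u·cn v − sn u·sn v·dn u·dn v)/D = 0.5008929972171544/0.547943155044916 = 0.9141331406468526
dn(u+v) = (dn u·dn v − m·sn u·sn v·cn u·cn v)/D = 0.5261300538168268/0.547943155044916 = 0.9601909412915265

sn(u+v)=-0.405414 cn(u+v)=0.914133 dn(u+v)=0.960191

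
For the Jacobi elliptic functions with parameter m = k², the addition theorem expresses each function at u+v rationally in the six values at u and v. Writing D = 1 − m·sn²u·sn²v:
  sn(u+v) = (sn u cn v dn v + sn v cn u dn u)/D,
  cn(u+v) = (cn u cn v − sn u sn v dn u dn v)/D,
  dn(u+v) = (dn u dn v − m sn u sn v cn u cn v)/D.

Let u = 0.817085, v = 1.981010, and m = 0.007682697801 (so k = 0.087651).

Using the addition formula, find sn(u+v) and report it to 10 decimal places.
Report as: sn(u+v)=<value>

sn u = 0.7287358672021184, cn u = 0.6847948859718335, dn u = 0.9979579437591753
sn v = 0.9188264563565305, cn v = -0.3946618085136953, dn v = 0.9967516959634116
m = k² = 0.007682697801
D = 1 − m·sn²u·sn²v = 0.9965555409619292
sn(u+v) = (sn u·cn v·dn v + sn v·cn u·dn u)/D = 0.341252791637592/0.9965555409619292 = 0.3424322856187187

sn(u+v)=0.3424322856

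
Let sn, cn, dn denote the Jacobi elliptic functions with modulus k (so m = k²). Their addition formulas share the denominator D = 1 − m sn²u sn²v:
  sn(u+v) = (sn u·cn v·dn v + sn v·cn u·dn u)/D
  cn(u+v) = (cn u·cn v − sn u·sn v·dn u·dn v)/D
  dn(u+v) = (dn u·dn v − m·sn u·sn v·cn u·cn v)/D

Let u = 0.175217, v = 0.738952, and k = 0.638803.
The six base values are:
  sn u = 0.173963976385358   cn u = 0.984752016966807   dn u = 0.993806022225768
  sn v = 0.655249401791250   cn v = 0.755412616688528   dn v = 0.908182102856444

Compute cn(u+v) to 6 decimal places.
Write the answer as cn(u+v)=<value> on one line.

cn(u+v)=0.644429

m = k² = 0.408069272809
D = 1 − m·sn²u·sn²v = 0.9946976814885331
cn(u+v) = (cn u·cn v − sn u·sn v·dn u·dn v)/D = 0.6410118316010881/0.9946976814885331 = 0.6444287983478905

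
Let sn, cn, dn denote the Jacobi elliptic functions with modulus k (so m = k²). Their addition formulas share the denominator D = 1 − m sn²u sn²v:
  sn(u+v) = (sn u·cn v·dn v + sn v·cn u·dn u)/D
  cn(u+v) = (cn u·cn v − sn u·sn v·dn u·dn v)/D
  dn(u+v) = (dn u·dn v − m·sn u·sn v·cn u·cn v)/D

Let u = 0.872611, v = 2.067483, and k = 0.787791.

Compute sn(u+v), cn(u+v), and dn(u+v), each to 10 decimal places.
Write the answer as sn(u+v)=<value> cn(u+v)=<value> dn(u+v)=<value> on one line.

sn u = 0.7271974729287083, cn u = 0.6864283177186826, dn u = 0.8196395158555503
sn v = 0.9982854202552464, cn v = -0.05853391927597276, dn v = 0.6176663358931837
m = k² = 0.620614659681
D = 1 − m·sn²u·sn²v = 0.6729333906428319
sn(u+v) = (sn u·cn v·dn v + sn v·cn u·dn u)/D = 0.5353676994959268/0.6729333906428319 = 0.7955730937715946
cn(u+v) = (cn u·cn v − sn u·sn v·dn u·dn v)/D = -0.4077018206710601/0.6729333906428319 = -0.605857617321672
dn(u+v) = (dn u·dn v − m·sn u·sn v·cn u·cn v)/D = 0.5243659596976082/0.6729333906428319 = 0.779224165406175

sn(u+v)=0.7955730938 cn(u+v)=-0.6058576173 dn(u+v)=0.7792241654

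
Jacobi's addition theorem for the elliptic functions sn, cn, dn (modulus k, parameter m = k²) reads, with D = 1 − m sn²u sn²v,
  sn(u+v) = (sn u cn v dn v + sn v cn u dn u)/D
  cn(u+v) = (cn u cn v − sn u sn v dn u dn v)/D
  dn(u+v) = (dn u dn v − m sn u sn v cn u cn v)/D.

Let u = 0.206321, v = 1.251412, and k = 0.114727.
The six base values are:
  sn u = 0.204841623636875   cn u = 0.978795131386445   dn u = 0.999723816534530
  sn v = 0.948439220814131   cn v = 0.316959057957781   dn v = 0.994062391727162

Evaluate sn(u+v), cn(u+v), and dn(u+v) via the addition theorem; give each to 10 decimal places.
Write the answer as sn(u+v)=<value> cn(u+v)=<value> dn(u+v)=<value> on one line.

sn(u+v)=0.9931055841 cn(u+v)=0.1172232859 dn(u+v)=0.9934880887

m = k² = 0.013162284529
D = 1 − m·sn²u·sn²v = 0.9995031941468369
sn(u+v) = (sn u·cn v·dn v + sn v·cn u·dn u)/D = 0.9926122034706992/0.9995031941468369 = 0.9931055841377078
cn(u+v) = (cn u·cn v − sn u·sn v·dn u·dn v)/D = 0.1171650486739655/0.9995031941468369 = 0.1172232858885219
dn(u+v) = (dn u·dn v − m·sn u·sn v·cn u·cn v)/D = 0.9929945179854966/0.9995031941468369 = 0.9934880886830022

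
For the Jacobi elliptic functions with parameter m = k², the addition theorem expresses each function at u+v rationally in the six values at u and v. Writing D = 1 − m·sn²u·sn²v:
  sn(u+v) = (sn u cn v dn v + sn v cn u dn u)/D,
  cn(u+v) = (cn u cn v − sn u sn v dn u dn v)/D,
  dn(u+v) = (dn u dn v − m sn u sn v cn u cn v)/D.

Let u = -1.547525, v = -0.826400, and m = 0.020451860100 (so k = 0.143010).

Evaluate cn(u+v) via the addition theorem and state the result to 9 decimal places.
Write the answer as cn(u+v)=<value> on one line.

cn(u+v)=-0.709176552

sn u = -0.9995172461753864, cn u = 0.03106886863038199, dn u = 0.9897312168265866
sn v = -0.7343598550833442, cn v = 0.6787603430092021, dn v = 0.9944700251708906
m = k² = 0.0204518601
D = 1 − m·sn²u·sn²v = 0.9889812773331546
cn(u+v) = (cn u·cn v − sn u·sn v·dn u·dn v)/D = -0.7013623326959084/0.9889812773331546 = -0.7091765524491754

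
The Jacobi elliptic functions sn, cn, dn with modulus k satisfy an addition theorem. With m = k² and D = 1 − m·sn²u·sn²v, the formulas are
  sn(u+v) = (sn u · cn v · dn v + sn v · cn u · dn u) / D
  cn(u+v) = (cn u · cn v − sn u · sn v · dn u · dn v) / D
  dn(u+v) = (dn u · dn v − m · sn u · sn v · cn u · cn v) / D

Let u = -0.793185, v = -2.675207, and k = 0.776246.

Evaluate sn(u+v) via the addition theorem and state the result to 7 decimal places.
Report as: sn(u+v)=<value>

sn(u+v)=-0.4153253

sn u = -0.6812349190991149, cn u = 0.7320648775894268, dn u = 0.8487427997975405
sn v = -0.8874764458877037, cn v = -0.460853076364398, dn v = 0.7248563535036416
m = k² = 0.602557852516
D = 1 − m·sn²u·sn²v = 0.7797549158482246
sn(u+v) = (sn u·cn v·dn v + sn v·cn u·dn u)/D = -0.3238519163057074/0.7797549158482246 = -0.4153252640330177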